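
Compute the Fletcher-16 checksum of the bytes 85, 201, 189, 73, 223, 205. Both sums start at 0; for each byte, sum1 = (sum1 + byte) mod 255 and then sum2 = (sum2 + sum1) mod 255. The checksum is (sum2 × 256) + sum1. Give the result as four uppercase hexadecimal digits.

51D3

Running sums (mod 255):
  after byte 0 (85): sum1=85, sum2=85
  after byte 1 (201): sum1=31, sum2=116
  after byte 2 (189): sum1=220, sum2=81
  after byte 3 (73): sum1=38, sum2=119
  after byte 4 (223): sum1=6, sum2=125
  after byte 5 (205): sum1=211, sum2=81
Checksum = sum2·256 + sum1 = 81·256 + 211 = 20947 = 0x51D3.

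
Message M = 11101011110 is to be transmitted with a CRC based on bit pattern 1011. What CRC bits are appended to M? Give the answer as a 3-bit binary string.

101

Append 3 zeros: 11101011110000. Divide by 1011 (XOR where the leading bit is 1):
  pos 0: 1110 XOR 1011 = 0101
  pos 1: 1011 XOR 1011 = 0000
  pos 6: 1111 XOR 1011 = 0100
  pos 7: 1000 XOR 1011 = 0011
  pos 9: 1100 XOR 1011 = 0111
  pos 10: 1110 XOR 1011 = 0101
Remainder (last 3 bits) = 101. This is the CRC / FCS.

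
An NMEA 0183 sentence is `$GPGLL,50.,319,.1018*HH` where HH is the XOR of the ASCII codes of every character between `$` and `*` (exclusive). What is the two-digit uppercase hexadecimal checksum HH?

XOR the ASCII codes of the payload characters:
  'G' = 0x47 → acc = 0x47
  'P' = 0x50 → acc = 0x17
  'G' = 0x47 → acc = 0x50
  'L' = 0x4C → acc = 0x1C
  'L' = 0x4C → acc = 0x50
  ',' = 0x2C → acc = 0x7C
  '5' = 0x35 → acc = 0x49
  '0' = 0x30 → acc = 0x79
  '.' = 0x2E → acc = 0x57
  ',' = 0x2C → acc = 0x7B
  '3' = 0x33 → acc = 0x48
  '1' = 0x31 → acc = 0x79
  '9' = 0x39 → acc = 0x40
  ',' = 0x2C → acc = 0x6C
  '.' = 0x2E → acc = 0x42
  '1' = 0x31 → acc = 0x73
  '0' = 0x30 → acc = 0x43
  '1' = 0x31 → acc = 0x72
  '8' = 0x38 → acc = 0x4A
Checksum = 0x4A.

4A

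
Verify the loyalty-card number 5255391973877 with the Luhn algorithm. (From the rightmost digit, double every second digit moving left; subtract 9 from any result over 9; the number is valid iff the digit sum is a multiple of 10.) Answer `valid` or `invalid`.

valid

From the right, keep odd positions and double even positions (subtract 9 from any doubled value over 9):
  doubled (positions 2,4,...): 5 6 9 9 1 4 → sum 34
  kept (positions 1,3,...): 7 8 7 1 3 5 5 → sum 36
Total = 70.
70 mod 10 = 0, so the number is valid.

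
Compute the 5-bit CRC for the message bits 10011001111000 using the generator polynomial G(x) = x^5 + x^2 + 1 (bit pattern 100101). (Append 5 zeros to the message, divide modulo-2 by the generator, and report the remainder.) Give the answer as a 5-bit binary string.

Append 5 zeros: 1001100111100000000. Divide by 100101 (XOR where the leading bit is 1):
  pos 0: 100110 XOR 100101 = 000011
  pos 4: 110111 XOR 100101 = 010010
  pos 5: 100101 XOR 100101 = 000000
Remainder (last 5 bits) = 00000. This is the CRC / FCS.

00000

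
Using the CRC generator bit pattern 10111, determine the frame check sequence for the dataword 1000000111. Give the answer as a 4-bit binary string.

1001

Append 4 zeros: 10000001110000. Divide by 10111 (XOR where the leading bit is 1):
  pos 0: 10000 XOR 10111 = 00111
  pos 2: 11100 XOR 10111 = 01011
  pos 3: 10111 XOR 10111 = 00000
  pos 8: 11000 XOR 10111 = 01111
  pos 9: 11110 XOR 10111 = 01001
Remainder (last 4 bits) = 1001. This is the CRC / FCS.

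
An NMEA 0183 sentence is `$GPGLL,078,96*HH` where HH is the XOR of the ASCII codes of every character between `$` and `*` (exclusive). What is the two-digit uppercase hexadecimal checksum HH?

60

XOR the ASCII codes of the payload characters:
  'G' = 0x47 → acc = 0x47
  'P' = 0x50 → acc = 0x17
  'G' = 0x47 → acc = 0x50
  'L' = 0x4C → acc = 0x1C
  'L' = 0x4C → acc = 0x50
  ',' = 0x2C → acc = 0x7C
  '0' = 0x30 → acc = 0x4C
  '7' = 0x37 → acc = 0x7B
  '8' = 0x38 → acc = 0x43
  ',' = 0x2C → acc = 0x6F
  '9' = 0x39 → acc = 0x56
  '6' = 0x36 → acc = 0x60
Checksum = 0x60.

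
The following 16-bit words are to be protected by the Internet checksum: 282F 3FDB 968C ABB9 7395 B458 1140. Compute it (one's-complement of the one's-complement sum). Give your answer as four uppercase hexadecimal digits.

One's-complement addition (fold any carry out of bit 15 back into bit 0):
  0x282F + 0x3FDB = 0x0680A
  0x680A + 0x968C = 0x0FE96
  0xFE96 + 0xABB9 = 0x1AA4F → wrap carry → 0xAA50
  0xAA50 + 0x7395 = 0x11DE5 → wrap carry → 0x1DE6
  0x1DE6 + 0xB458 = 0x0D23E
  0xD23E + 0x1140 = 0x0E37E
One's-complement sum = 0xE37E.
Checksum = ~0xE37E & 0xFFFF = 0x1C81.

1C81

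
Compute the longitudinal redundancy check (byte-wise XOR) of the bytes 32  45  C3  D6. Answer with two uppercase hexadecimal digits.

62

XOR the bytes together:
  start with 0x32
  0x32 ⊕ 0x45 = 0x77
  0x77 ⊕ 0xC3 = 0xB4
  0xB4 ⊕ 0xD6 = 0x62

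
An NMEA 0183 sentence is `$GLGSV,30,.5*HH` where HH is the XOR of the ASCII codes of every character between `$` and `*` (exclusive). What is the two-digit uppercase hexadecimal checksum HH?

51

XOR the ASCII codes of the payload characters:
  'G' = 0x47 → acc = 0x47
  'L' = 0x4C → acc = 0x0B
  'G' = 0x47 → acc = 0x4C
  'S' = 0x53 → acc = 0x1F
  'V' = 0x56 → acc = 0x49
  ',' = 0x2C → acc = 0x65
  '3' = 0x33 → acc = 0x56
  '0' = 0x30 → acc = 0x66
  ',' = 0x2C → acc = 0x4A
  '.' = 0x2E → acc = 0x64
  '5' = 0x35 → acc = 0x51
Checksum = 0x51.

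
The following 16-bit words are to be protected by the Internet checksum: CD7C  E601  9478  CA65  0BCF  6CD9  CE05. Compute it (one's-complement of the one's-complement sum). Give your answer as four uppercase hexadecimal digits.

One's-complement addition (fold any carry out of bit 15 back into bit 0):
  0xCD7C + 0xE601 = 0x1B37D → wrap carry → 0xB37E
  0xB37E + 0x9478 = 0x147F6 → wrap carry → 0x47F7
  0x47F7 + 0xCA65 = 0x1125C → wrap carry → 0x125D
  0x125D + 0x0BCF = 0x01E2C
  0x1E2C + 0x6CD9 = 0x08B05
  0x8B05 + 0xCE05 = 0x1590A → wrap carry → 0x590B
One's-complement sum = 0x590B.
Checksum = ~0x590B & 0xFFFF = 0xA6F4.

A6F4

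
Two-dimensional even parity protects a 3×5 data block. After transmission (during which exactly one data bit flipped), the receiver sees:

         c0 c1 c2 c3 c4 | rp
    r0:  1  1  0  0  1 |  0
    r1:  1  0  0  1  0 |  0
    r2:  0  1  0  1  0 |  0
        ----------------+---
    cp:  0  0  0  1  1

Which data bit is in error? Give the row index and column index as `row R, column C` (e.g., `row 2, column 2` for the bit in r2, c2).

Recompute each row's even parity and compare to rp:
  r0: data parity 1, sent rp 0 → mismatch
  r1: data parity 0, sent rp 0 → ok
  r2: data parity 0, sent rp 0 → ok
Recompute each column's even parity and compare to cp:
  c0: data parity 0, sent cp 0 → ok
  c1: data parity 0, sent cp 0 → ok
  c2: data parity 0, sent cp 0 → ok
  c3: data parity 0, sent cp 1 → mismatch
  c4: data parity 1, sent cp 1 → ok
Exactly one row (r0) and one column (c3) fail → the flipped bit is at their intersection.

row 0, column 3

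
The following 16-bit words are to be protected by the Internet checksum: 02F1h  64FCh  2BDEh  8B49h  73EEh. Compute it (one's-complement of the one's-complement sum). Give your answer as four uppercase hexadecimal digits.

6CFC

One's-complement addition (fold any carry out of bit 15 back into bit 0):
  0x02F1 + 0x64FC = 0x067ED
  0x67ED + 0x2BDE = 0x093CB
  0x93CB + 0x8B49 = 0x11F14 → wrap carry → 0x1F15
  0x1F15 + 0x73EE = 0x09303
One's-complement sum = 0x9303.
Checksum = ~0x9303 & 0xFFFF = 0x6CFC.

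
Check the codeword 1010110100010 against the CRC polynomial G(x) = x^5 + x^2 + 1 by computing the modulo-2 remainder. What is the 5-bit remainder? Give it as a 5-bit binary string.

Modulo-2 division of 1010110100010 by 100101:
  pos 0: 101011 XOR 100101 = 001110
  pos 2: 111001 XOR 100101 = 011100
  pos 3: 111000 XOR 100101 = 011101
  pos 4: 111010 XOR 100101 = 011111
  pos 5: 111110 XOR 100101 = 011011
  pos 6: 110111 XOR 100101 = 010010
  pos 7: 100100 XOR 100101 = 000001
Remainder = 00001 (nonzero — an error is detected).

00001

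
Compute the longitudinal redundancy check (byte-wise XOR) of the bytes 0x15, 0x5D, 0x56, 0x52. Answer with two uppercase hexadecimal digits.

4C

XOR the bytes together:
  start with 0x15
  0x15 ⊕ 0x5D = 0x48
  0x48 ⊕ 0x56 = 0x1E
  0x1E ⊕ 0x52 = 0x4C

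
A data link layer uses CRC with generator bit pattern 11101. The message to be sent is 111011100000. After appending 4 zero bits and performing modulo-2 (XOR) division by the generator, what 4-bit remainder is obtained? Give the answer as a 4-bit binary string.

1100

Append 4 zeros: 1110111000000000. Divide by 11101 (XOR where the leading bit is 1):
  pos 0: 11101 XOR 11101 = 00000
  pos 5: 11000 XOR 11101 = 00101
  pos 7: 10100 XOR 11101 = 01001
  pos 8: 10010 XOR 11101 = 01111
  pos 9: 11110 XOR 11101 = 00011
Remainder (last 4 bits) = 1100. This is the CRC / FCS.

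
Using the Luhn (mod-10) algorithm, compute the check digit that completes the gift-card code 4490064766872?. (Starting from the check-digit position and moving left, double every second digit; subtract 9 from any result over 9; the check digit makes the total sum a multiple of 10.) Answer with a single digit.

Partial digits right→left: 2 7 8 6 6 7 4 6 0 0 9 4 4
Double every second digit counting from the check-digit position (so the 1st, 3rd, 5th, ... of the partial from the right).
  doubled (with −9 where >9): 4 7 3 8 0 9 8 → sum 39
  kept as-is: 7 6 7 6 0 4 → sum 30
Total = 39 + 30 = 69.
Check digit = (10 − (69 mod 10)) mod 10 = 1.

1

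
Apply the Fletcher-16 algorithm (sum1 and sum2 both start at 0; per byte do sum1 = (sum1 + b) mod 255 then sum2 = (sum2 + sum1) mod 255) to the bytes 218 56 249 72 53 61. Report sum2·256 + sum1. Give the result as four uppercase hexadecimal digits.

A2C7

Running sums (mod 255):
  after byte 0 (218): sum1=218, sum2=218
  after byte 1 (56): sum1=19, sum2=237
  after byte 2 (249): sum1=13, sum2=250
  after byte 3 (72): sum1=85, sum2=80
  after byte 4 (53): sum1=138, sum2=218
  after byte 5 (61): sum1=199, sum2=162
Checksum = sum2·256 + sum1 = 162·256 + 199 = 41671 = 0xA2C7.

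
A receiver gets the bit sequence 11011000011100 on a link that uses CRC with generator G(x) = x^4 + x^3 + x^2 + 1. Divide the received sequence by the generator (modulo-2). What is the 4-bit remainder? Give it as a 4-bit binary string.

0100

Modulo-2 division of 11011000011100 by 11101:
  pos 0: 11011 XOR 11101 = 00110
  pos 2: 11000 XOR 11101 = 00101
  pos 4: 10100 XOR 11101 = 01001
  pos 5: 10011 XOR 11101 = 01110
  pos 6: 11101 XOR 11101 = 00000
Remainder = 0100 (nonzero — an error is detected).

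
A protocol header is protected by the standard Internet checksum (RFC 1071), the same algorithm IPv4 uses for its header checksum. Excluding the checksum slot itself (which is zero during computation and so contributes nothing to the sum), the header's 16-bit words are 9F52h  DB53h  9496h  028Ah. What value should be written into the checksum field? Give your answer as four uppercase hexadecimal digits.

EE38

One's-complement addition (fold any carry out of bit 15 back into bit 0):
  0x9F52 + 0xDB53 = 0x17AA5 → wrap carry → 0x7AA6
  0x7AA6 + 0x9496 = 0x10F3C → wrap carry → 0x0F3D
  0x0F3D + 0x028A = 0x011C7
One's-complement sum = 0x11C7.
Checksum = ~0x11C7 & 0xFFFF = 0xEE38.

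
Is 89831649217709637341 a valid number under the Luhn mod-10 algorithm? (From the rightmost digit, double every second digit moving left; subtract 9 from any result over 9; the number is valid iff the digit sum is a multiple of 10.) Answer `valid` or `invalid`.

From the right, keep odd positions and double even positions (subtract 9 from any doubled value over 9):
  doubled (positions 2,4,...): 8 5 3 0 5 4 8 2 7 7 → sum 49
  kept (positions 1,3,...): 1 3 3 9 7 1 9 6 3 9 → sum 51
Total = 100.
100 mod 10 = 0, so the number is valid.

valid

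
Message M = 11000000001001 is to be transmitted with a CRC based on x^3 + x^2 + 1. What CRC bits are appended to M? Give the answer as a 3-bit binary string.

101

Append 3 zeros: 11000000001001000. Divide by 1101 (XOR where the leading bit is 1):
  pos 0: 1100 XOR 1101 = 0001
  pos 3: 1000 XOR 1101 = 0101
  pos 4: 1010 XOR 1101 = 0111
  pos 5: 1110 XOR 1101 = 0011
  pos 7: 1101 XOR 1101 = 0000
  pos 13: 1000 XOR 1101 = 0101
Remainder (last 3 bits) = 101. This is the CRC / FCS.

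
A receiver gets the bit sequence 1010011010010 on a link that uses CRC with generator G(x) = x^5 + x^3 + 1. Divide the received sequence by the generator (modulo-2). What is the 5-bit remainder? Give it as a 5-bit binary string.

Modulo-2 division of 1010011010010 by 101001:
  pos 0: 101001 XOR 101001 = 000000
  pos 6: 101001 XOR 101001 = 000000
Remainder = 00000 (zero — the frame passes the CRC check).

00000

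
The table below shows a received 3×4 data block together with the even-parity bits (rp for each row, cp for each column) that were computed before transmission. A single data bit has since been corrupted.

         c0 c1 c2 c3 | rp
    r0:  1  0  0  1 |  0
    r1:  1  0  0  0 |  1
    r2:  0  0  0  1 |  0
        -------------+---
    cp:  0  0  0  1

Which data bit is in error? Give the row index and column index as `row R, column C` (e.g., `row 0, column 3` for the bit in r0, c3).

Recompute each row's even parity and compare to rp:
  r0: data parity 0, sent rp 0 → ok
  r1: data parity 1, sent rp 1 → ok
  r2: data parity 1, sent rp 0 → mismatch
Recompute each column's even parity and compare to cp:
  c0: data parity 0, sent cp 0 → ok
  c1: data parity 0, sent cp 0 → ok
  c2: data parity 0, sent cp 0 → ok
  c3: data parity 0, sent cp 1 → mismatch
Exactly one row (r2) and one column (c3) fail → the flipped bit is at their intersection.

row 2, column 3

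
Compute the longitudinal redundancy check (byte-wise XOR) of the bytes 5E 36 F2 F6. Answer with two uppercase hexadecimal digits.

6C

XOR the bytes together:
  start with 0x5E
  0x5E ⊕ 0x36 = 0x68
  0x68 ⊕ 0xF2 = 0x9A
  0x9A ⊕ 0xF6 = 0x6C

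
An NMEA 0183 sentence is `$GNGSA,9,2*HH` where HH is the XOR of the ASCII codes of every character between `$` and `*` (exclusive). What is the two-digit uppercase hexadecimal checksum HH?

57

XOR the ASCII codes of the payload characters:
  'G' = 0x47 → acc = 0x47
  'N' = 0x4E → acc = 0x09
  'G' = 0x47 → acc = 0x4E
  'S' = 0x53 → acc = 0x1D
  'A' = 0x41 → acc = 0x5C
  ',' = 0x2C → acc = 0x70
  '9' = 0x39 → acc = 0x49
  ',' = 0x2C → acc = 0x65
  '2' = 0x32 → acc = 0x57
Checksum = 0x57.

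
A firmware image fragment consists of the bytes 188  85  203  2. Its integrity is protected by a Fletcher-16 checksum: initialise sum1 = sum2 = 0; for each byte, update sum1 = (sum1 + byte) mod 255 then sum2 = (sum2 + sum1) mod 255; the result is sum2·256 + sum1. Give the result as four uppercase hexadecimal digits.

8CDF

Running sums (mod 255):
  after byte 0 (188): sum1=188, sum2=188
  after byte 1 (85): sum1=18, sum2=206
  after byte 2 (203): sum1=221, sum2=172
  after byte 3 (2): sum1=223, sum2=140
Checksum = sum2·256 + sum1 = 140·256 + 223 = 36063 = 0x8CDF.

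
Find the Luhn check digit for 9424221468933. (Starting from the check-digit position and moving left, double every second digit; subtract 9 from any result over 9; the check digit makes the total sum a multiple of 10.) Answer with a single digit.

8

Partial digits right→left: 3 3 9 8 6 4 1 2 2 4 2 4 9
Double every second digit counting from the check-digit position (so the 1st, 3rd, 5th, ... of the partial from the right).
  doubled (with −9 where >9): 6 9 3 2 4 4 9 → sum 37
  kept as-is: 3 8 4 2 4 4 → sum 25
Total = 37 + 25 = 62.
Check digit = (10 − (62 mod 10)) mod 10 = 8.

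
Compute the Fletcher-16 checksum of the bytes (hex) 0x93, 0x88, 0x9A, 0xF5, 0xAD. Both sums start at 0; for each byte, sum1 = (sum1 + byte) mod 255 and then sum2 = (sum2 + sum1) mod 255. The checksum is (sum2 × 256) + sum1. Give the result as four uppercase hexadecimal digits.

6D5A

Running sums (mod 255):
  after byte 0 (0x93): sum1=147, sum2=147
  after byte 1 (0x88): sum1=28, sum2=175
  after byte 2 (0x9A): sum1=182, sum2=102
  after byte 3 (0xF5): sum1=172, sum2=19
  after byte 4 (0xAD): sum1=90, sum2=109
Checksum = sum2·256 + sum1 = 109·256 + 90 = 27994 = 0x6D5A.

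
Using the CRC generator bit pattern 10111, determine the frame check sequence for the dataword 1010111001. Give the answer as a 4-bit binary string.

Append 4 zeros: 10101110010000. Divide by 10111 (XOR where the leading bit is 1):
  pos 0: 10101 XOR 10111 = 00010
  pos 3: 10110 XOR 10111 = 00001
  pos 7: 10100 XOR 10111 = 00011
Remainder (last 4 bits) = 1100. This is the CRC / FCS.

1100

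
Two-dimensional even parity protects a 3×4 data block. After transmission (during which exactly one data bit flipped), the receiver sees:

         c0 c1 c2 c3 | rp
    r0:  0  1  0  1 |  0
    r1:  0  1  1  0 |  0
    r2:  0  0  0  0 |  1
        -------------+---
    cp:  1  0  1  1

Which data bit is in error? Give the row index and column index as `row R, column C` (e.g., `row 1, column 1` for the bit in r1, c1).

row 2, column 0

Recompute each row's even parity and compare to rp:
  r0: data parity 0, sent rp 0 → ok
  r1: data parity 0, sent rp 0 → ok
  r2: data parity 0, sent rp 1 → mismatch
Recompute each column's even parity and compare to cp:
  c0: data parity 0, sent cp 1 → mismatch
  c1: data parity 0, sent cp 0 → ok
  c2: data parity 1, sent cp 1 → ok
  c3: data parity 1, sent cp 1 → ok
Exactly one row (r2) and one column (c0) fail → the flipped bit is at their intersection.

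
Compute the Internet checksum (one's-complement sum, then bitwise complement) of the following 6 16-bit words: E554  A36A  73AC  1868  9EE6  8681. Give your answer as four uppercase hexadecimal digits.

C5C3

One's-complement addition (fold any carry out of bit 15 back into bit 0):
  0xE554 + 0xA36A = 0x188BE → wrap carry → 0x88BF
  0x88BF + 0x73AC = 0x0FC6B
  0xFC6B + 0x1868 = 0x114D3 → wrap carry → 0x14D4
  0x14D4 + 0x9EE6 = 0x0B3BA
  0xB3BA + 0x8681 = 0x13A3B → wrap carry → 0x3A3C
One's-complement sum = 0x3A3C.
Checksum = ~0x3A3C & 0xFFFF = 0xC5C3.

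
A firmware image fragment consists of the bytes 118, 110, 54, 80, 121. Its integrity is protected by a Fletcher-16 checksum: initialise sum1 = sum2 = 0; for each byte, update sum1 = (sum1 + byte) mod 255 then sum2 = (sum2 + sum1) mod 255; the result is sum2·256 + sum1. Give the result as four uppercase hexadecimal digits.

C6E4

Running sums (mod 255):
  after byte 0 (118): sum1=118, sum2=118
  after byte 1 (110): sum1=228, sum2=91
  after byte 2 (54): sum1=27, sum2=118
  after byte 3 (80): sum1=107, sum2=225
  after byte 4 (121): sum1=228, sum2=198
Checksum = sum2·256 + sum1 = 198·256 + 228 = 50916 = 0xC6E4.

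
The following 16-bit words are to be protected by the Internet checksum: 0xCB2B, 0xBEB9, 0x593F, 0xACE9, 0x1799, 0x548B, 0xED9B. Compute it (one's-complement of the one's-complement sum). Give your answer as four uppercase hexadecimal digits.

One's-complement addition (fold any carry out of bit 15 back into bit 0):
  0xCB2B + 0xBEB9 = 0x189E4 → wrap carry → 0x89E5
  0x89E5 + 0x593F = 0x0E324
  0xE324 + 0xACE9 = 0x1900D → wrap carry → 0x900E
  0x900E + 0x1799 = 0x0A7A7
  0xA7A7 + 0x548B = 0x0FC32
  0xFC32 + 0xED9B = 0x1E9CD → wrap carry → 0xE9CE
One's-complement sum = 0xE9CE.
Checksum = ~0xE9CE & 0xFFFF = 0x1631.

1631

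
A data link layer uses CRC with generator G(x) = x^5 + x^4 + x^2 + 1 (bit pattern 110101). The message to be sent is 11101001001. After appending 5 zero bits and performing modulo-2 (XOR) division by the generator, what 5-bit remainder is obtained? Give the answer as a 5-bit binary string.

Append 5 zeros: 1110100100100000. Divide by 110101 (XOR where the leading bit is 1):
  pos 0: 111010 XOR 110101 = 001111
  pos 2: 111101 XOR 110101 = 001000
  pos 4: 100000 XOR 110101 = 010101
  pos 5: 101011 XOR 110101 = 011110
  pos 6: 111100 XOR 110101 = 001001
  pos 8: 100100 XOR 110101 = 010001
  pos 9: 100010 XOR 110101 = 010111
  pos 10: 101110 XOR 110101 = 011011
Remainder (last 5 bits) = 11011. This is the CRC / FCS.

11011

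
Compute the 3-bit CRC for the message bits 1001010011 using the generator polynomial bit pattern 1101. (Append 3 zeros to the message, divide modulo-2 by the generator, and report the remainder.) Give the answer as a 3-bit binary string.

Append 3 zeros: 1001010011000. Divide by 1101 (XOR where the leading bit is 1):
  pos 0: 1001 XOR 1101 = 0100
  pos 1: 1000 XOR 1101 = 0101
  pos 2: 1011 XOR 1101 = 0110
  pos 3: 1100 XOR 1101 = 0001
  pos 6: 1011 XOR 1101 = 0110
  pos 7: 1100 XOR 1101 = 0001
Remainder (last 3 bits) = 100. This is the CRC / FCS.

100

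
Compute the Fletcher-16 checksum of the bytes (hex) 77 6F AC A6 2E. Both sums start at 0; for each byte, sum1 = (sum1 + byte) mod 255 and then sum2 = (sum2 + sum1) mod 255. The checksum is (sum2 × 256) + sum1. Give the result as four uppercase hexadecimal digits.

9468

Running sums (mod 255):
  after byte 0 (77): sum1=119, sum2=119
  after byte 1 (6F): sum1=230, sum2=94
  after byte 2 (AC): sum1=147, sum2=241
  after byte 3 (A6): sum1=58, sum2=44
  after byte 4 (2E): sum1=104, sum2=148
Checksum = sum2·256 + sum1 = 148·256 + 104 = 37992 = 0x9468.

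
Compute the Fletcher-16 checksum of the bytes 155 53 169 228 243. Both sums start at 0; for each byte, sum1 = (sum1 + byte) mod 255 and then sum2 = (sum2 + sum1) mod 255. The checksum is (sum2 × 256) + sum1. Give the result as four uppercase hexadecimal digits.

9953

Running sums (mod 255):
  after byte 0 (155): sum1=155, sum2=155
  after byte 1 (53): sum1=208, sum2=108
  after byte 2 (169): sum1=122, sum2=230
  after byte 3 (228): sum1=95, sum2=70
  after byte 4 (243): sum1=83, sum2=153
Checksum = sum2·256 + sum1 = 153·256 + 83 = 39251 = 0x9953.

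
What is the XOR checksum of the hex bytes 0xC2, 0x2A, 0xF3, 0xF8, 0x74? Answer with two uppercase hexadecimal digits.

XOR the bytes together:
  start with 0xC2
  0xC2 ⊕ 0x2A = 0xE8
  0xE8 ⊕ 0xF3 = 0x1B
  0x1B ⊕ 0xF8 = 0xE3
  0xE3 ⊕ 0x74 = 0x97

97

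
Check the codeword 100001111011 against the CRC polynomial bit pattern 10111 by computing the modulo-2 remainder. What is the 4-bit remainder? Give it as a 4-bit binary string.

1110

Modulo-2 division of 100001111011 by 10111:
  pos 0: 10000 XOR 10111 = 00111
  pos 2: 11111 XOR 10111 = 01000
  pos 3: 10001 XOR 10111 = 00110
  pos 5: 11010 XOR 10111 = 01101
  pos 6: 11011 XOR 10111 = 01100
  pos 7: 11001 XOR 10111 = 01110
Remainder = 1110 (nonzero — an error is detected).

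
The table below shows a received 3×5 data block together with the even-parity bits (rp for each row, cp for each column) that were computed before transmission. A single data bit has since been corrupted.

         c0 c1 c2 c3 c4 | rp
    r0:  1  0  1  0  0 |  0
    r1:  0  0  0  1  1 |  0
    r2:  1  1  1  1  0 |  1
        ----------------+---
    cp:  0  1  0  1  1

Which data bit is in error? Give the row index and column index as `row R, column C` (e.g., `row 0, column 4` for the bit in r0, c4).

row 2, column 3

Recompute each row's even parity and compare to rp:
  r0: data parity 0, sent rp 0 → ok
  r1: data parity 0, sent rp 0 → ok
  r2: data parity 0, sent rp 1 → mismatch
Recompute each column's even parity and compare to cp:
  c0: data parity 0, sent cp 0 → ok
  c1: data parity 1, sent cp 1 → ok
  c2: data parity 0, sent cp 0 → ok
  c3: data parity 0, sent cp 1 → mismatch
  c4: data parity 1, sent cp 1 → ok
Exactly one row (r2) and one column (c3) fail → the flipped bit is at their intersection.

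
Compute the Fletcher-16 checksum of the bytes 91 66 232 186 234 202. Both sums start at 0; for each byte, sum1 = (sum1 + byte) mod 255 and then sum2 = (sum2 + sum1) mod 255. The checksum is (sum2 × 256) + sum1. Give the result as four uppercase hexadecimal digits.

E3F6

Running sums (mod 255):
  after byte 0 (91): sum1=91, sum2=91
  after byte 1 (66): sum1=157, sum2=248
  after byte 2 (232): sum1=134, sum2=127
  after byte 3 (186): sum1=65, sum2=192
  after byte 4 (234): sum1=44, sum2=236
  after byte 5 (202): sum1=246, sum2=227
Checksum = sum2·256 + sum1 = 227·256 + 246 = 58358 = 0xE3F6.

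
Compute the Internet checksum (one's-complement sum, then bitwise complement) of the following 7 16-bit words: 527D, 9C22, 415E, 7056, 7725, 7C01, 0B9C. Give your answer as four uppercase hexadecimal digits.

60E8

One's-complement addition (fold any carry out of bit 15 back into bit 0):
  0x527D + 0x9C22 = 0x0EE9F
  0xEE9F + 0x415E = 0x12FFD → wrap carry → 0x2FFE
  0x2FFE + 0x7056 = 0x0A054
  0xA054 + 0x7725 = 0x11779 → wrap carry → 0x177A
  0x177A + 0x7C01 = 0x0937B
  0x937B + 0x0B9C = 0x09F17
One's-complement sum = 0x9F17.
Checksum = ~0x9F17 & 0xFFFF = 0x60E8.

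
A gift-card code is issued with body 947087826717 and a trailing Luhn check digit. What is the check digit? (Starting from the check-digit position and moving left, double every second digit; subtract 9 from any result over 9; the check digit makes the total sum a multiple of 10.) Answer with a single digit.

Partial digits right→left: 7 1 7 6 2 8 7 8 0 7 4 9
Double every second digit counting from the check-digit position (so the 1st, 3rd, 5th, ... of the partial from the right).
  doubled (with −9 where >9): 5 5 4 5 0 8 → sum 27
  kept as-is: 1 6 8 8 7 9 → sum 39
Total = 27 + 39 = 66.
Check digit = (10 − (66 mod 10)) mod 10 = 4.

4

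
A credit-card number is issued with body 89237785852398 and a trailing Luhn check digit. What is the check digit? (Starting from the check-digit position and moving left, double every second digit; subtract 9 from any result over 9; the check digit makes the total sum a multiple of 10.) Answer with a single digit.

Partial digits right→left: 8 9 3 2 5 8 5 8 7 7 3 2 9 8
Double every second digit counting from the check-digit position (so the 1st, 3rd, 5th, ... of the partial from the right).
  doubled (with −9 where >9): 7 6 1 1 5 6 9 → sum 35
  kept as-is: 9 2 8 8 7 2 8 → sum 44
Total = 35 + 44 = 79.
Check digit = (10 − (79 mod 10)) mod 10 = 1.

1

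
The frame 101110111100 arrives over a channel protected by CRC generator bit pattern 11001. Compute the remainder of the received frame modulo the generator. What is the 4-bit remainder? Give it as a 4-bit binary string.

1111

Modulo-2 division of 101110111100 by 11001:
  pos 0: 10111 XOR 11001 = 01110
  pos 1: 11100 XOR 11001 = 00101
  pos 3: 10111 XOR 11001 = 01110
  pos 4: 11101 XOR 11001 = 00100
  pos 6: 10010 XOR 11001 = 01011
  pos 7: 10110 XOR 11001 = 01111
Remainder = 1111 (nonzero — an error is detected).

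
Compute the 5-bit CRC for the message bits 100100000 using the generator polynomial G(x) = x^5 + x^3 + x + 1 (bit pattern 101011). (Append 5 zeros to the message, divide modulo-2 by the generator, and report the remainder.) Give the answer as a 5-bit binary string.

Append 5 zeros: 10010000000000. Divide by 101011 (XOR where the leading bit is 1):
  pos 0: 100100 XOR 101011 = 001111
  pos 2: 111100 XOR 101011 = 010111
  pos 3: 101110 XOR 101011 = 000101
  pos 6: 101000 XOR 101011 = 000011
Remainder (last 5 bits) = 01100. This is the CRC / FCS.

01100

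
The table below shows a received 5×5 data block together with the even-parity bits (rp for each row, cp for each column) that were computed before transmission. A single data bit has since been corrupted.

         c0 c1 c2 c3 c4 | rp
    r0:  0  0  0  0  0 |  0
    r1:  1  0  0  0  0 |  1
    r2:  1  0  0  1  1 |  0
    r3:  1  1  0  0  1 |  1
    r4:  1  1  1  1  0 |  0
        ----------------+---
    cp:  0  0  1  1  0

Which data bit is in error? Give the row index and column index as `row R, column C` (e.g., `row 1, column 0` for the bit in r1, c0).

Recompute each row's even parity and compare to rp:
  r0: data parity 0, sent rp 0 → ok
  r1: data parity 1, sent rp 1 → ok
  r2: data parity 1, sent rp 0 → mismatch
  r3: data parity 1, sent rp 1 → ok
  r4: data parity 0, sent rp 0 → ok
Recompute each column's even parity and compare to cp:
  c0: data parity 0, sent cp 0 → ok
  c1: data parity 0, sent cp 0 → ok
  c2: data parity 1, sent cp 1 → ok
  c3: data parity 0, sent cp 1 → mismatch
  c4: data parity 0, sent cp 0 → ok
Exactly one row (r2) and one column (c3) fail → the flipped bit is at their intersection.

row 2, column 3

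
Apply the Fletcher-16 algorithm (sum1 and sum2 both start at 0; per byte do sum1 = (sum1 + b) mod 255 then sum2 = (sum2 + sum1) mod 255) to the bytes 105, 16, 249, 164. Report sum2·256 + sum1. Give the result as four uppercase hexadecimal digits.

6E18

Running sums (mod 255):
  after byte 0 (105): sum1=105, sum2=105
  after byte 1 (16): sum1=121, sum2=226
  after byte 2 (249): sum1=115, sum2=86
  after byte 3 (164): sum1=24, sum2=110
Checksum = sum2·256 + sum1 = 110·256 + 24 = 28184 = 0x6E18.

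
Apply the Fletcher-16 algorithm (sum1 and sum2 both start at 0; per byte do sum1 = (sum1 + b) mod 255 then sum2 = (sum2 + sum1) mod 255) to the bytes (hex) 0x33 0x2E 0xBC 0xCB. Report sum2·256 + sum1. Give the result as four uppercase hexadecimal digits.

9CE9

Running sums (mod 255):
  after byte 0 (0x33): sum1=51, sum2=51
  after byte 1 (0x2E): sum1=97, sum2=148
  after byte 2 (0xBC): sum1=30, sum2=178
  after byte 3 (0xCB): sum1=233, sum2=156
Checksum = sum2·256 + sum1 = 156·256 + 233 = 40169 = 0x9CE9.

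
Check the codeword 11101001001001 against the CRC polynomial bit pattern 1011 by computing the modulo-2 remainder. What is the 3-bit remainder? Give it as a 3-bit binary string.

111

Modulo-2 division of 11101001001001 by 1011:
  pos 0: 1110 XOR 1011 = 0101
  pos 1: 1011 XOR 1011 = 0000
  pos 7: 1001 XOR 1011 = 0010
  pos 9: 1000 XOR 1011 = 0011
Remainder = 111 (nonzero — an error is detected).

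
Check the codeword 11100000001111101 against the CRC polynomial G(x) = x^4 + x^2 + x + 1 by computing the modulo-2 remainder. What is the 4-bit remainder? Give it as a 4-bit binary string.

Modulo-2 division of 11100000001111101 by 10111:
  pos 0: 11100 XOR 10111 = 01011
  pos 1: 10110 XOR 10111 = 00001
  pos 5: 10000 XOR 10111 = 00111
  pos 7: 11111 XOR 10111 = 01000
  pos 8: 10001 XOR 10111 = 00110
  pos 10: 11011 XOR 10111 = 01100
  pos 11: 11000 XOR 10111 = 01111
  pos 12: 11111 XOR 10111 = 01000
Remainder = 1000 (nonzero — an error is detected).

1000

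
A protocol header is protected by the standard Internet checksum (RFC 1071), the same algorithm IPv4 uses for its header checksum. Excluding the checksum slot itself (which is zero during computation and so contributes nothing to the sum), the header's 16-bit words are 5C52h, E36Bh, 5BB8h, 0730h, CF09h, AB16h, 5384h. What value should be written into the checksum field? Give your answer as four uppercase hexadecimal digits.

One's-complement addition (fold any carry out of bit 15 back into bit 0):
  0x5C52 + 0xE36B = 0x13FBD → wrap carry → 0x3FBE
  0x3FBE + 0x5BB8 = 0x09B76
  0x9B76 + 0x0730 = 0x0A2A6
  0xA2A6 + 0xCF09 = 0x171AF → wrap carry → 0x71B0
  0x71B0 + 0xAB16 = 0x11CC6 → wrap carry → 0x1CC7
  0x1CC7 + 0x5384 = 0x0704B
One's-complement sum = 0x704B.
Checksum = ~0x704B & 0xFFFF = 0x8FB4.

8FB4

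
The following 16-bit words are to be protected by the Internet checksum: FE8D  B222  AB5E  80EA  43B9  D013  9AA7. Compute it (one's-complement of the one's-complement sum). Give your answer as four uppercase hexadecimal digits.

One's-complement addition (fold any carry out of bit 15 back into bit 0):
  0xFE8D + 0xB222 = 0x1B0AF → wrap carry → 0xB0B0
  0xB0B0 + 0xAB5E = 0x15C0E → wrap carry → 0x5C0F
  0x5C0F + 0x80EA = 0x0DCF9
  0xDCF9 + 0x43B9 = 0x120B2 → wrap carry → 0x20B3
  0x20B3 + 0xD013 = 0x0F0C6
  0xF0C6 + 0x9AA7 = 0x18B6D → wrap carry → 0x8B6E
One's-complement sum = 0x8B6E.
Checksum = ~0x8B6E & 0xFFFF = 0x7491.

7491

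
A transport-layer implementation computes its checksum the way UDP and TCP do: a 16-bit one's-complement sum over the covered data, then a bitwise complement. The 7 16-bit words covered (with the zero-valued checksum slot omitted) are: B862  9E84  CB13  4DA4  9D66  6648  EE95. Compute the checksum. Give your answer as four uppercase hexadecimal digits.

One's-complement addition (fold any carry out of bit 15 back into bit 0):
  0xB862 + 0x9E84 = 0x156E6 → wrap carry → 0x56E7
  0x56E7 + 0xCB13 = 0x121FA → wrap carry → 0x21FB
  0x21FB + 0x4DA4 = 0x06F9F
  0x6F9F + 0x9D66 = 0x10D05 → wrap carry → 0x0D06
  0x0D06 + 0x6648 = 0x0734E
  0x734E + 0xEE95 = 0x161E3 → wrap carry → 0x61E4
One's-complement sum = 0x61E4.
Checksum = ~0x61E4 & 0xFFFF = 0x9E1B.

9E1B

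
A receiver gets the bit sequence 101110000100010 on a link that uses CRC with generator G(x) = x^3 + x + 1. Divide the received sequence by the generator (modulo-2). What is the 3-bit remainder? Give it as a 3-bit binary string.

Modulo-2 division of 101110000100010 by 1011:
  pos 0: 1011 XOR 1011 = 0000
  pos 4: 1000 XOR 1011 = 0011
  pos 6: 1101 XOR 1011 = 0110
  pos 7: 1100 XOR 1011 = 0111
  pos 8: 1110 XOR 1011 = 0101
  pos 9: 1010 XOR 1011 = 0001
Remainder = 110 (nonzero — an error is detected).

110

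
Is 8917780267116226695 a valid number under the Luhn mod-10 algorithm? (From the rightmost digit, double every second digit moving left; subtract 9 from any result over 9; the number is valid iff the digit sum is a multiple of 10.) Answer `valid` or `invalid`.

valid

From the right, keep odd positions and double even positions (subtract 9 from any doubled value over 9):
  doubled (positions 2,4,...): 9 3 4 2 5 4 7 5 9 → sum 48
  kept (positions 1,3,...): 5 6 2 6 1 6 0 7 1 8 → sum 42
Total = 90.
90 mod 10 = 0, so the number is valid.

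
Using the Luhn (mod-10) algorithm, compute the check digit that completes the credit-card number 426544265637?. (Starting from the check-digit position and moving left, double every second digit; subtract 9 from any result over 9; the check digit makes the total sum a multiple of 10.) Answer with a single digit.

Partial digits right→left: 7 3 6 5 6 2 4 4 5 6 2 4
Double every second digit counting from the check-digit position (so the 1st, 3rd, 5th, ... of the partial from the right).
  doubled (with −9 where >9): 5 3 3 8 1 4 → sum 24
  kept as-is: 3 5 2 4 6 4 → sum 24
Total = 24 + 24 = 48.
Check digit = (10 − (48 mod 10)) mod 10 = 2.

2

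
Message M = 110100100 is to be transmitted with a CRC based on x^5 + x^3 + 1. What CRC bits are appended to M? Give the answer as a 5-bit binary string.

Append 5 zeros: 11010010000000. Divide by 101001 (XOR where the leading bit is 1):
  pos 0: 110100 XOR 101001 = 011101
  pos 1: 111011 XOR 101001 = 010010
  pos 2: 100100 XOR 101001 = 001101
  pos 4: 110100 XOR 101001 = 011101
  pos 5: 111010 XOR 101001 = 010011
  pos 6: 100110 XOR 101001 = 001111
  pos 8: 111100 XOR 101001 = 010101
Remainder (last 5 bits) = 10101. This is the CRC / FCS.

10101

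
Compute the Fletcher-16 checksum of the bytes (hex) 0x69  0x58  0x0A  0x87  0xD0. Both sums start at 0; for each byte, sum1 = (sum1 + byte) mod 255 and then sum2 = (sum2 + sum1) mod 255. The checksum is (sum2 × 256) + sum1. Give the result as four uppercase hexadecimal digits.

6E24

Running sums (mod 255):
  after byte 0 (0x69): sum1=105, sum2=105
  after byte 1 (0x58): sum1=193, sum2=43
  after byte 2 (0x0A): sum1=203, sum2=246
  after byte 3 (0x87): sum1=83, sum2=74
  after byte 4 (0xD0): sum1=36, sum2=110
Checksum = sum2·256 + sum1 = 110·256 + 36 = 28196 = 0x6E24.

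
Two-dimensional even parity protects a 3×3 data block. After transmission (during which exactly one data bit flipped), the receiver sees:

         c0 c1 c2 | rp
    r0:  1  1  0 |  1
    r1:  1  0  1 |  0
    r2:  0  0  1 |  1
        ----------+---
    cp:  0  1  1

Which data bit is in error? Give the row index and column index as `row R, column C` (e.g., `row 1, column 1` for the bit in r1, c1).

Recompute each row's even parity and compare to rp:
  r0: data parity 0, sent rp 1 → mismatch
  r1: data parity 0, sent rp 0 → ok
  r2: data parity 1, sent rp 1 → ok
Recompute each column's even parity and compare to cp:
  c0: data parity 0, sent cp 0 → ok
  c1: data parity 1, sent cp 1 → ok
  c2: data parity 0, sent cp 1 → mismatch
Exactly one row (r0) and one column (c2) fail → the flipped bit is at their intersection.

row 0, column 2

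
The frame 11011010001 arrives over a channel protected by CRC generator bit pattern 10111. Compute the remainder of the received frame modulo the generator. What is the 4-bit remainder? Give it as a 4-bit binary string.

0000

Modulo-2 division of 11011010001 by 10111:
  pos 0: 11011 XOR 10111 = 01100
  pos 1: 11000 XOR 10111 = 01111
  pos 2: 11111 XOR 10111 = 01000
  pos 3: 10000 XOR 10111 = 00111
  pos 5: 11100 XOR 10111 = 01011
  pos 6: 10111 XOR 10111 = 00000
Remainder = 0000 (zero — the frame passes the CRC check).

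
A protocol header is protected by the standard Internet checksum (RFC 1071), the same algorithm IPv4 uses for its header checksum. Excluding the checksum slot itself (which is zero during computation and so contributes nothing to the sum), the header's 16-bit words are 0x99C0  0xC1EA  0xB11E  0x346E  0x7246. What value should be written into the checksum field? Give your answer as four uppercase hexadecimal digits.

4C81

One's-complement addition (fold any carry out of bit 15 back into bit 0):
  0x99C0 + 0xC1EA = 0x15BAA → wrap carry → 0x5BAB
  0x5BAB + 0xB11E = 0x10CC9 → wrap carry → 0x0CCA
  0x0CCA + 0x346E = 0x04138
  0x4138 + 0x7246 = 0x0B37E
One's-complement sum = 0xB37E.
Checksum = ~0xB37E & 0xFFFF = 0x4C81.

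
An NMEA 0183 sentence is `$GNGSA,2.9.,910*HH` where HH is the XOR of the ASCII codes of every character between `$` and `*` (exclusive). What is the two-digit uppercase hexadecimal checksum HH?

XOR the ASCII codes of the payload characters:
  'G' = 0x47 → acc = 0x47
  'N' = 0x4E → acc = 0x09
  'G' = 0x47 → acc = 0x4E
  'S' = 0x53 → acc = 0x1D
  'A' = 0x41 → acc = 0x5C
  ',' = 0x2C → acc = 0x70
  '2' = 0x32 → acc = 0x42
  '.' = 0x2E → acc = 0x6C
  '9' = 0x39 → acc = 0x55
  '.' = 0x2E → acc = 0x7B
  ',' = 0x2C → acc = 0x57
  '9' = 0x39 → acc = 0x6E
  '1' = 0x31 → acc = 0x5F
  '0' = 0x30 → acc = 0x6F
Checksum = 0x6F.

6F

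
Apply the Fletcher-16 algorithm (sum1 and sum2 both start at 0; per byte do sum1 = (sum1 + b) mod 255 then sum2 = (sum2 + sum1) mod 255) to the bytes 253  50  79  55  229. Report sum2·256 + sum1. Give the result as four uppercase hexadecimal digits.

019C

Running sums (mod 255):
  after byte 0 (253): sum1=253, sum2=253
  after byte 1 (50): sum1=48, sum2=46
  after byte 2 (79): sum1=127, sum2=173
  after byte 3 (55): sum1=182, sum2=100
  after byte 4 (229): sum1=156, sum2=1
Checksum = sum2·256 + sum1 = 1·256 + 156 = 412 = 0x019C.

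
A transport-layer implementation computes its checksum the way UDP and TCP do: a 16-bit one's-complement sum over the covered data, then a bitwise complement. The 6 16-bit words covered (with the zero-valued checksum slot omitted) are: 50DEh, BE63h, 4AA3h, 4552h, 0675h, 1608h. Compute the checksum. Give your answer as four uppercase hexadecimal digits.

444B

One's-complement addition (fold any carry out of bit 15 back into bit 0):
  0x50DE + 0xBE63 = 0x10F41 → wrap carry → 0x0F42
  0x0F42 + 0x4AA3 = 0x059E5
  0x59E5 + 0x4552 = 0x09F37
  0x9F37 + 0x0675 = 0x0A5AC
  0xA5AC + 0x1608 = 0x0BBB4
One's-complement sum = 0xBBB4.
Checksum = ~0xBBB4 & 0xFFFF = 0x444B.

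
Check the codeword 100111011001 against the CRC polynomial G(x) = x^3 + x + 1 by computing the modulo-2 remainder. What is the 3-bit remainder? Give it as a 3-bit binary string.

Modulo-2 division of 100111011001 by 1011:
  pos 0: 1001 XOR 1011 = 0010
  pos 2: 1011 XOR 1011 = 0000
  pos 7: 1100 XOR 1011 = 0111
  pos 8: 1111 XOR 1011 = 0100
Remainder = 100 (nonzero — an error is detected).

100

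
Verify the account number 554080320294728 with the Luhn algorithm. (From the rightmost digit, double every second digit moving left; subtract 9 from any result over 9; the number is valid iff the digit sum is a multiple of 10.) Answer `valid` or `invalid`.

invalid

From the right, keep odd positions and double even positions (subtract 9 from any doubled value over 9):
  doubled (positions 2,4,...): 4 8 4 4 0 0 1 → sum 21
  kept (positions 1,3,...): 8 7 9 0 3 8 4 5 → sum 44
Total = 65.
65 mod 10 = 5, so the number is invalid.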